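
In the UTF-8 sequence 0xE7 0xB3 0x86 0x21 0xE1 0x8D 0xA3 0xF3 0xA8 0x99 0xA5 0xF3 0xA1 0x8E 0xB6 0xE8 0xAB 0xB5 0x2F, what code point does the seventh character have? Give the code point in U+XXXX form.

Offset 0: leading byte 0xE7 = 11100111 → 3-byte char #1 = E7 B3 86.
Offset 3: leading byte 0x21 = 00100001 → 1-byte char #2 = 21.
Offset 4: leading byte 0xE1 = 11100001 → 3-byte char #3 = E1 8D A3.
Offset 7: leading byte 0xF3 = 11110011 → 4-byte char #4 = F3 A8 99 A5.
Offset 11: leading byte 0xF3 = 11110011 → 4-byte char #5 = F3 A1 8E B6.
Offset 15: leading byte 0xE8 = 11101000 → 3-byte char #6 = E8 AB B5.
Offset 18: leading byte 0x2F = 00101111 → 1-byte char #7 = 2F.
Leading byte 0x2F = 00101111 matches 0xxxxxxx → 1-byte sequence.
Byte 1: 0x2F = 00101111, payload 0101111 (7 bits).
Concatenate: 0101111 = 0x2F (7 bits → U+002F).

U+002F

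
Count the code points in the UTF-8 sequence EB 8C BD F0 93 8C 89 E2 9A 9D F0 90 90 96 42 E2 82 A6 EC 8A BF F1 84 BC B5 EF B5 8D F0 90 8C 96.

10

Byte at offset 0: 0xEB = 11101011 → 3-byte char (#1). Advance 3.
Byte at offset 3: 0xF0 = 11110000 → 4-byte char (#2). Advance 4.
Byte at offset 7: 0xE2 = 11100010 → 3-byte char (#3). Advance 3.
Byte at offset 10: 0xF0 = 11110000 → 4-byte char (#4). Advance 4.
Byte at offset 14: 0x42 = 01000010 → 1-byte char (#5). Advance 1.
Byte at offset 15: 0xE2 = 11100010 → 3-byte char (#6). Advance 3.
Byte at offset 18: 0xEC = 11101100 → 3-byte char (#7). Advance 3.
Byte at offset 21: 0xF1 = 11110001 → 4-byte char (#8). Advance 4.
Byte at offset 25: 0xEF = 11101111 → 3-byte char (#9). Advance 3.
Byte at offset 28: 0xF0 = 11110000 → 4-byte char (#10). Advance 4.
Reached end at offset 32 after 10 code points.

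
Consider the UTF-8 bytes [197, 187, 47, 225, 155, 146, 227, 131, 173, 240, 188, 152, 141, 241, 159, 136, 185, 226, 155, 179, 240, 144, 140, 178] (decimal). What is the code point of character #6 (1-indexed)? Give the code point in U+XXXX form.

U+5F239

Offset 0: leading byte 0xC5 = 11000101 → 2-byte char #1 = C5 BB.
Offset 2: leading byte 0x2F = 00101111 → 1-byte char #2 = 2F.
Offset 3: leading byte 0xE1 = 11100001 → 3-byte char #3 = E1 9B 92.
Offset 6: leading byte 0xE3 = 11100011 → 3-byte char #4 = E3 83 AD.
Offset 9: leading byte 0xF0 = 11110000 → 4-byte char #5 = F0 BC 98 8D.
Offset 13: leading byte 0xF1 = 11110001 → 4-byte char #6 = F1 9F 88 B9.
Leading byte 0xF1 = 11110001 matches 11110xxx → 4-byte sequence.
Byte 1: 0xF1 = 11110001, payload 001 (3 bits).
Byte 2: 0x9F = 10011111 (10xxxxxx ✓), payload 011111.
Byte 3: 0x88 = 10001000 (10xxxxxx ✓), payload 001000.
Byte 4: 0xB9 = 10111001 (10xxxxxx ✓), payload 111001.
Concatenate: 001011111001000111001 = 0x5F239 (21 bits → U+5F239).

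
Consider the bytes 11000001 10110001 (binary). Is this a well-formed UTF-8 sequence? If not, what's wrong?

invalid (overlong encoding)

Leading byte 0xC1 = 11000001 → 2-byte form.
Continuation bytes all match 10xxxxxx. Payload decodes to 0x71.
But 0x71 < 0x80, the minimum for a 2-byte sequence — this is an overlong encoding.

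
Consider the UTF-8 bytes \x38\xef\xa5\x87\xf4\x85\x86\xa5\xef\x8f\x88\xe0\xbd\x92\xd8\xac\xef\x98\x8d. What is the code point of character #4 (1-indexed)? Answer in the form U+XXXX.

U+F3C8

Offset 0: leading byte 0x38 = 00111000 → 1-byte char #1 = 38.
Offset 1: leading byte 0xEF = 11101111 → 3-byte char #2 = EF A5 87.
Offset 4: leading byte 0xF4 = 11110100 → 4-byte char #3 = F4 85 86 A5.
Offset 8: leading byte 0xEF = 11101111 → 3-byte char #4 = EF 8F 88.
Leading byte 0xEF = 11101111 matches 1110xxxx → 3-byte sequence.
Byte 1: 0xEF = 11101111, payload 1111 (4 bits).
Byte 2: 0x8F = 10001111 (10xxxxxx ✓), payload 001111.
Byte 3: 0x88 = 10001000 (10xxxxxx ✓), payload 001000.
Concatenate: 1111001111001000 = 0xF3C8 (16 bits → U+F3C8).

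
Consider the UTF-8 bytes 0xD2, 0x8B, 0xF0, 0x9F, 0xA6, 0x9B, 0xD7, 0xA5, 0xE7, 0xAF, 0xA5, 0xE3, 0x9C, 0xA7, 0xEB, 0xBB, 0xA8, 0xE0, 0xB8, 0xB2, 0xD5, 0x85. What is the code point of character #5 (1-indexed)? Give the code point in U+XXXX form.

Offset 0: leading byte 0xD2 = 11010010 → 2-byte char #1 = D2 8B.
Offset 2: leading byte 0xF0 = 11110000 → 4-byte char #2 = F0 9F A6 9B.
Offset 6: leading byte 0xD7 = 11010111 → 2-byte char #3 = D7 A5.
Offset 8: leading byte 0xE7 = 11100111 → 3-byte char #4 = E7 AF A5.
Offset 11: leading byte 0xE3 = 11100011 → 3-byte char #5 = E3 9C A7.
Leading byte 0xE3 = 11100011 matches 1110xxxx → 3-byte sequence.
Byte 1: 0xE3 = 11100011, payload 0011 (4 bits).
Byte 2: 0x9C = 10011100 (10xxxxxx ✓), payload 011100.
Byte 3: 0xA7 = 10100111 (10xxxxxx ✓), payload 100111.
Concatenate: 0011011100100111 = 0x3727 (16 bits → U+3727).

U+3727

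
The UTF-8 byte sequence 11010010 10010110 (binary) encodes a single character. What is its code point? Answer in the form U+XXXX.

U+0496

Leading byte 0xD2 = 11010010 matches 110xxxxx → 2-byte sequence.
Byte 1: 0xD2 = 11010010, payload 10010 (5 bits).
Byte 2: 0x96 = 10010110 (10xxxxxx ✓), payload 010110.
Concatenate: 10010010110 = 0x496 (11 bits → U+0496).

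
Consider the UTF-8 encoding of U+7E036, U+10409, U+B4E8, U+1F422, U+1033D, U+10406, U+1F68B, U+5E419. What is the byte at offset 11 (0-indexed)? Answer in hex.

U+7E036 → 4-byte form F1 BE 80 B6 at offsets 0–3.
U+10409 → 4-byte form F0 90 90 89 at offsets 4–7.
U+B4E8 → 3-byte form EB 93 A8 at offsets 8–10.
U+1F422 → 4-byte form F0 9F 90 A2 at offsets 11–14.
Offset 11 falls in char 4's range; it's byte 1 of F0 9F 90 A2 = 0xF0.

0xF0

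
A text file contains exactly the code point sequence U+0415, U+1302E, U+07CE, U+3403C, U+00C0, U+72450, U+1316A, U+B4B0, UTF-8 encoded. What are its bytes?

U+0415: 2-byte form → D0 95.
U+1302E: 4-byte form → F0 93 80 AE.
U+07CE: 2-byte form → DF 8E.
U+3403C: 4-byte form → F0 B4 80 BC.
U+00C0: 2-byte form → C3 80.
U+72450: 4-byte form → F1 B2 91 90.
U+1316A: 4-byte form → F0 93 85 AA.
U+B4B0: 3-byte form → EB 92 B0.
Concatenated (25 bytes): D0 95 F0 93 80 AE DF 8E F0 B4 80 BC C3 80 F1 B2 91 90 F0 93 85 AA EB 92 B0.

D0 95 F0 93 80 AE DF 8E F0 B4 80 BC C3 80 F1 B2 91 90 F0 93 85 AA EB 92 B0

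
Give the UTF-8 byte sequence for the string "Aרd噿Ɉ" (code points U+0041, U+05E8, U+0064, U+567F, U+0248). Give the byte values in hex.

41 D7 A8 64 E5 99 BF C9 88

U+0041: 1-byte form → 41.
U+05E8: 2-byte form → D7 A8.
U+0064: 1-byte form → 64.
U+567F: 3-byte form → E5 99 BF.
U+0248: 2-byte form → C9 88.
Concatenated (9 bytes): 41 D7 A8 64 E5 99 BF C9 88.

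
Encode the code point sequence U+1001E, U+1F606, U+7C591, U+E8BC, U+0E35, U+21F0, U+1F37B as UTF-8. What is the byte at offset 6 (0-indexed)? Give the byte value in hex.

U+1001E → 4-byte form F0 90 80 9E at offsets 0–3.
U+1F606 → 4-byte form F0 9F 98 86 at offsets 4–7.
Offset 6 falls in char 2's range; it's byte 3 of F0 9F 98 86 = 0x98.

0x98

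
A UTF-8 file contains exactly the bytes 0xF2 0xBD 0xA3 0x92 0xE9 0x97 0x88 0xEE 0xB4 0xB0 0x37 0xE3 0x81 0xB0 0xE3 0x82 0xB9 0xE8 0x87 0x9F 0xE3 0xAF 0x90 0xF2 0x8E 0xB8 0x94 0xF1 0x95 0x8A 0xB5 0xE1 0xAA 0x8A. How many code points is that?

11

Byte at offset 0: 0xF2 = 11110010 → 4-byte char (#1). Advance 4.
Byte at offset 4: 0xE9 = 11101001 → 3-byte char (#2). Advance 3.
Byte at offset 7: 0xEE = 11101110 → 3-byte char (#3). Advance 3.
Byte at offset 10: 0x37 = 00110111 → 1-byte char (#4). Advance 1.
Byte at offset 11: 0xE3 = 11100011 → 3-byte char (#5). Advance 3.
Byte at offset 14: 0xE3 = 11100011 → 3-byte char (#6). Advance 3.
Byte at offset 17: 0xE8 = 11101000 → 3-byte char (#7). Advance 3.
Byte at offset 20: 0xE3 = 11100011 → 3-byte char (#8). Advance 3.
Byte at offset 23: 0xF2 = 11110010 → 4-byte char (#9). Advance 4.
Byte at offset 27: 0xF1 = 11110001 → 4-byte char (#10). Advance 4.
Byte at offset 31: 0xE1 = 11100001 → 3-byte char (#11). Advance 3.
Reached end at offset 34 after 11 code points.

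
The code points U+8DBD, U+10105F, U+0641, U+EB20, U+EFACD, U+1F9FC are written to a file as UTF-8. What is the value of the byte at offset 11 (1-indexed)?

1-indexed offset 11 is 0-indexed offset 10.
U+8DBD → 3-byte form E8 B6 BD at offsets 0–2.
U+10105F → 4-byte form F4 81 81 9F at offsets 3–6.
U+0641 → 2-byte form D9 81 at offsets 7–8.
U+EB20 → 3-byte form EE AC A0 at offsets 9–11.
Offset 10 falls in char 4's range; it's byte 2 of EE AC A0 = 0xAC.

0xAC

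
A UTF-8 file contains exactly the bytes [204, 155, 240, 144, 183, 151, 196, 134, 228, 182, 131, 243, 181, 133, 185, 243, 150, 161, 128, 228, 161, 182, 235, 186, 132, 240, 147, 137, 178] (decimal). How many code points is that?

Byte at offset 0: 0xCC = 11001100 → 2-byte char (#1). Advance 2.
Byte at offset 2: 0xF0 = 11110000 → 4-byte char (#2). Advance 4.
Byte at offset 6: 0xC4 = 11000100 → 2-byte char (#3). Advance 2.
Byte at offset 8: 0xE4 = 11100100 → 3-byte char (#4). Advance 3.
Byte at offset 11: 0xF3 = 11110011 → 4-byte char (#5). Advance 4.
Byte at offset 15: 0xF3 = 11110011 → 4-byte char (#6). Advance 4.
Byte at offset 19: 0xE4 = 11100100 → 3-byte char (#7). Advance 3.
Byte at offset 22: 0xEB = 11101011 → 3-byte char (#8). Advance 3.
Byte at offset 25: 0xF0 = 11110000 → 4-byte char (#9). Advance 4.
Reached end at offset 29 after 9 code points.

9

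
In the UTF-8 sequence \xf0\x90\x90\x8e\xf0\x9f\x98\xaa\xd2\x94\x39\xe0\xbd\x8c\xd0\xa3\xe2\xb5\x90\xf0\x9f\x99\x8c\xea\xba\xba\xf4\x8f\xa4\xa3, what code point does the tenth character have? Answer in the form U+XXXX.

U+10F923

Offset 0: leading byte 0xF0 = 11110000 → 4-byte char #1 = F0 90 90 8E.
Offset 4: leading byte 0xF0 = 11110000 → 4-byte char #2 = F0 9F 98 AA.
Offset 8: leading byte 0xD2 = 11010010 → 2-byte char #3 = D2 94.
Offset 10: leading byte 0x39 = 00111001 → 1-byte char #4 = 39.
Offset 11: leading byte 0xE0 = 11100000 → 3-byte char #5 = E0 BD 8C.
Offset 14: leading byte 0xD0 = 11010000 → 2-byte char #6 = D0 A3.
Offset 16: leading byte 0xE2 = 11100010 → 3-byte char #7 = E2 B5 90.
Offset 19: leading byte 0xF0 = 11110000 → 4-byte char #8 = F0 9F 99 8C.
Offset 23: leading byte 0xEA = 11101010 → 3-byte char #9 = EA BA BA.
Offset 26: leading byte 0xF4 = 11110100 → 4-byte char #10 = F4 8F A4 A3.
Leading byte 0xF4 = 11110100 matches 11110xxx → 4-byte sequence.
Byte 1: 0xF4 = 11110100, payload 100 (3 bits).
Byte 2: 0x8F = 10001111 (10xxxxxx ✓), payload 001111.
Byte 3: 0xA4 = 10100100 (10xxxxxx ✓), payload 100100.
Byte 4: 0xA3 = 10100011 (10xxxxxx ✓), payload 100011.
Concatenate: 100001111100100100011 = 0x10F923 (21 bits → U+10F923).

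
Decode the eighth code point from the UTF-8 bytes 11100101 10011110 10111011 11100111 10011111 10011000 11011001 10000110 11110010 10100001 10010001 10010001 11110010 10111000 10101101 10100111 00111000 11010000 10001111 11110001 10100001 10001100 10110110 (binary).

Offset 0: leading byte 0xE5 = 11100101 → 3-byte char #1 = E5 9E BB.
Offset 3: leading byte 0xE7 = 11100111 → 3-byte char #2 = E7 9F 98.
Offset 6: leading byte 0xD9 = 11011001 → 2-byte char #3 = D9 86.
Offset 8: leading byte 0xF2 = 11110010 → 4-byte char #4 = F2 A1 91 91.
Offset 12: leading byte 0xF2 = 11110010 → 4-byte char #5 = F2 B8 AD A7.
Offset 16: leading byte 0x38 = 00111000 → 1-byte char #6 = 38.
Offset 17: leading byte 0xD0 = 11010000 → 2-byte char #7 = D0 8F.
Offset 19: leading byte 0xF1 = 11110001 → 4-byte char #8 = F1 A1 8C B6.
Leading byte 0xF1 = 11110001 matches 11110xxx → 4-byte sequence.
Byte 1: 0xF1 = 11110001, payload 001 (3 bits).
Byte 2: 0xA1 = 10100001 (10xxxxxx ✓), payload 100001.
Byte 3: 0x8C = 10001100 (10xxxxxx ✓), payload 001100.
Byte 4: 0xB6 = 10110110 (10xxxxxx ✓), payload 110110.
Concatenate: 001100001001100110110 = 0x61336 (21 bits → U+61336).

U+61336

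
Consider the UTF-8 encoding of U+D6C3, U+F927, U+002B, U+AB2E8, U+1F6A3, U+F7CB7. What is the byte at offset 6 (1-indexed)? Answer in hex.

0xA7

1-indexed offset 6 is 0-indexed offset 5.
U+D6C3 → 3-byte form ED 9B 83 at offsets 0–2.
U+F927 → 3-byte form EF A4 A7 at offsets 3–5.
Offset 5 falls in char 2's range; it's byte 3 of EF A4 A7 = 0xA7.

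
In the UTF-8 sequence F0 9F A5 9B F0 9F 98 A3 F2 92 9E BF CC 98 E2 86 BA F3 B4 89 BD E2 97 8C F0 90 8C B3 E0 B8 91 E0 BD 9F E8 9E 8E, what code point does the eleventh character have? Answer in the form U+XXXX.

U+878E

Offset 0: leading byte 0xF0 = 11110000 → 4-byte char #1 = F0 9F A5 9B.
Offset 4: leading byte 0xF0 = 11110000 → 4-byte char #2 = F0 9F 98 A3.
Offset 8: leading byte 0xF2 = 11110010 → 4-byte char #3 = F2 92 9E BF.
Offset 12: leading byte 0xCC = 11001100 → 2-byte char #4 = CC 98.
Offset 14: leading byte 0xE2 = 11100010 → 3-byte char #5 = E2 86 BA.
Offset 17: leading byte 0xF3 = 11110011 → 4-byte char #6 = F3 B4 89 BD.
Offset 21: leading byte 0xE2 = 11100010 → 3-byte char #7 = E2 97 8C.
Offset 24: leading byte 0xF0 = 11110000 → 4-byte char #8 = F0 90 8C B3.
Offset 28: leading byte 0xE0 = 11100000 → 3-byte char #9 = E0 B8 91.
Offset 31: leading byte 0xE0 = 11100000 → 3-byte char #10 = E0 BD 9F.
Offset 34: leading byte 0xE8 = 11101000 → 3-byte char #11 = E8 9E 8E.
Leading byte 0xE8 = 11101000 matches 1110xxxx → 3-byte sequence.
Byte 1: 0xE8 = 11101000, payload 1000 (4 bits).
Byte 2: 0x9E = 10011110 (10xxxxxx ✓), payload 011110.
Byte 3: 0x8E = 10001110 (10xxxxxx ✓), payload 001110.
Concatenate: 1000011110001110 = 0x878E (16 bits → U+878E).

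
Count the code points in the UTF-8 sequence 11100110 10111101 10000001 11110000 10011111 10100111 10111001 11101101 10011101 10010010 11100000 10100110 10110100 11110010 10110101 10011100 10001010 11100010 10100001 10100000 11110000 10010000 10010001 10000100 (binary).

Byte at offset 0: 0xE6 = 11100110 → 3-byte char (#1). Advance 3.
Byte at offset 3: 0xF0 = 11110000 → 4-byte char (#2). Advance 4.
Byte at offset 7: 0xED = 11101101 → 3-byte char (#3). Advance 3.
Byte at offset 10: 0xE0 = 11100000 → 3-byte char (#4). Advance 3.
Byte at offset 13: 0xF2 = 11110010 → 4-byte char (#5). Advance 4.
Byte at offset 17: 0xE2 = 11100010 → 3-byte char (#6). Advance 3.
Byte at offset 20: 0xF0 = 11110000 → 4-byte char (#7). Advance 4.
Reached end at offset 24 after 7 code points.

7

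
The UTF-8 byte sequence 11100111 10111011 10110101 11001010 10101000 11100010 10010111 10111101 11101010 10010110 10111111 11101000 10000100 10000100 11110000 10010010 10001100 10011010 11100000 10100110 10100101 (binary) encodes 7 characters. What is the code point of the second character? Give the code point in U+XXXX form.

Offset 0: leading byte 0xE7 = 11100111 → 3-byte char #1 = E7 BB B5.
Offset 3: leading byte 0xCA = 11001010 → 2-byte char #2 = CA A8.
Leading byte 0xCA = 11001010 matches 110xxxxx → 2-byte sequence.
Byte 1: 0xCA = 11001010, payload 01010 (5 bits).
Byte 2: 0xA8 = 10101000 (10xxxxxx ✓), payload 101000.
Concatenate: 01010101000 = 0x2A8 (11 bits → U+02A8).

U+02A8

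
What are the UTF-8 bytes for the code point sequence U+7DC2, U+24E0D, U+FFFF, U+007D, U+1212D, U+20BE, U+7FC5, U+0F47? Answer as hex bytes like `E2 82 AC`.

U+7DC2: 3-byte form → E7 B7 82.
U+24E0D: 4-byte form → F0 A4 B8 8D.
U+FFFF: 3-byte form → EF BF BF.
U+007D: 1-byte form → 7D.
U+1212D: 4-byte form → F0 92 84 AD.
U+20BE: 3-byte form → E2 82 BE.
U+7FC5: 3-byte form → E7 BF 85.
U+0F47: 3-byte form → E0 BD 87.
Concatenated (24 bytes): E7 B7 82 F0 A4 B8 8D EF BF BF 7D F0 92 84 AD E2 82 BE E7 BF 85 E0 BD 87.

E7 B7 82 F0 A4 B8 8D EF BF BF 7D F0 92 84 AD E2 82 BE E7 BF 85 E0 BD 87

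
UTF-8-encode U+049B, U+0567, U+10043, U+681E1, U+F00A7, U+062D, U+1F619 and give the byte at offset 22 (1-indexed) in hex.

0x99

1-indexed offset 22 is 0-indexed offset 21.
U+049B → 2-byte form D2 9B at offsets 0–1.
U+0567 → 2-byte form D5 A7 at offsets 2–3.
U+10043 → 4-byte form F0 90 81 83 at offsets 4–7.
U+681E1 → 4-byte form F1 A8 87 A1 at offsets 8–11.
U+F00A7 → 4-byte form F3 B0 82 A7 at offsets 12–15.
U+062D → 2-byte form D8 AD at offsets 16–17.
U+1F619 → 4-byte form F0 9F 98 99 at offsets 18–21.
Offset 21 falls in char 7's range; it's byte 4 of F0 9F 98 99 = 0x99.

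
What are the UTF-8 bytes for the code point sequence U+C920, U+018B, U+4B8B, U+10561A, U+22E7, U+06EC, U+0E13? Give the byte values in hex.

EC A4 A0 C6 8B E4 AE 8B F4 85 98 9A E2 8B A7 DB AC E0 B8 93

U+C920: 3-byte form → EC A4 A0.
U+018B: 2-byte form → C6 8B.
U+4B8B: 3-byte form → E4 AE 8B.
U+10561A: 4-byte form → F4 85 98 9A.
U+22E7: 3-byte form → E2 8B A7.
U+06EC: 2-byte form → DB AC.
U+0E13: 3-byte form → E0 B8 93.
Concatenated (20 bytes): EC A4 A0 C6 8B E4 AE 8B F4 85 98 9A E2 8B A7 DB AC E0 B8 93.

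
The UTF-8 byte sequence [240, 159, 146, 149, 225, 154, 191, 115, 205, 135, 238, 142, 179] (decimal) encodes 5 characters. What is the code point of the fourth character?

U+0347

Offset 0: leading byte 0xF0 = 11110000 → 4-byte char #1 = F0 9F 92 95.
Offset 4: leading byte 0xE1 = 11100001 → 3-byte char #2 = E1 9A BF.
Offset 7: leading byte 0x73 = 01110011 → 1-byte char #3 = 73.
Offset 8: leading byte 0xCD = 11001101 → 2-byte char #4 = CD 87.
Leading byte 0xCD = 11001101 matches 110xxxxx → 2-byte sequence.
Byte 1: 0xCD = 11001101, payload 01101 (5 bits).
Byte 2: 0x87 = 10000111 (10xxxxxx ✓), payload 000111.
Concatenate: 01101000111 = 0x347 (11 bits → U+0347).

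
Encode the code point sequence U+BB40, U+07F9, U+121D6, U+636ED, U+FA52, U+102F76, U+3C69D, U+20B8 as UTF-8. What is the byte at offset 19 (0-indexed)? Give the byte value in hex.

0xB6

U+BB40 → 3-byte form EB AD 80 at offsets 0–2.
U+07F9 → 2-byte form DF B9 at offsets 3–4.
U+121D6 → 4-byte form F0 92 87 96 at offsets 5–8.
U+636ED → 4-byte form F1 A3 9B AD at offsets 9–12.
U+FA52 → 3-byte form EF A9 92 at offsets 13–15.
U+102F76 → 4-byte form F4 82 BD B6 at offsets 16–19.
Offset 19 falls in char 6's range; it's byte 4 of F4 82 BD B6 = 0xB6.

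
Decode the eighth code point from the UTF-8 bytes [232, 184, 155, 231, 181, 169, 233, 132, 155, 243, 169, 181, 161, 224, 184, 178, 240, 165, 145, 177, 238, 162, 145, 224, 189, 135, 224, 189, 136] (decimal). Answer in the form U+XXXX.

Offset 0: leading byte 0xE8 = 11101000 → 3-byte char #1 = E8 B8 9B.
Offset 3: leading byte 0xE7 = 11100111 → 3-byte char #2 = E7 B5 A9.
Offset 6: leading byte 0xE9 = 11101001 → 3-byte char #3 = E9 84 9B.
Offset 9: leading byte 0xF3 = 11110011 → 4-byte char #4 = F3 A9 B5 A1.
Offset 13: leading byte 0xE0 = 11100000 → 3-byte char #5 = E0 B8 B2.
Offset 16: leading byte 0xF0 = 11110000 → 4-byte char #6 = F0 A5 91 B1.
Offset 20: leading byte 0xEE = 11101110 → 3-byte char #7 = EE A2 91.
Offset 23: leading byte 0xE0 = 11100000 → 3-byte char #8 = E0 BD 87.
Leading byte 0xE0 = 11100000 matches 1110xxxx → 3-byte sequence.
Byte 1: 0xE0 = 11100000, payload 0000 (4 bits).
Byte 2: 0xBD = 10111101 (10xxxxxx ✓), payload 111101.
Byte 3: 0x87 = 10000111 (10xxxxxx ✓), payload 000111.
Concatenate: 0000111101000111 = 0xF47 (16 bits → U+0F47).

U+0F47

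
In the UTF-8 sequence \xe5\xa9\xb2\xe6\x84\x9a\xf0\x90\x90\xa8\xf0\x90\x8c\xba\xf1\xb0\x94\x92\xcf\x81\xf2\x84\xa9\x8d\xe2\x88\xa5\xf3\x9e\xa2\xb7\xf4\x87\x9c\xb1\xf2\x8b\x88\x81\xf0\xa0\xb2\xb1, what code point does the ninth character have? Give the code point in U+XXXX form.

U+DE8B7

Offset 0: leading byte 0xE5 = 11100101 → 3-byte char #1 = E5 A9 B2.
Offset 3: leading byte 0xE6 = 11100110 → 3-byte char #2 = E6 84 9A.
Offset 6: leading byte 0xF0 = 11110000 → 4-byte char #3 = F0 90 90 A8.
Offset 10: leading byte 0xF0 = 11110000 → 4-byte char #4 = F0 90 8C BA.
Offset 14: leading byte 0xF1 = 11110001 → 4-byte char #5 = F1 B0 94 92.
Offset 18: leading byte 0xCF = 11001111 → 2-byte char #6 = CF 81.
Offset 20: leading byte 0xF2 = 11110010 → 4-byte char #7 = F2 84 A9 8D.
Offset 24: leading byte 0xE2 = 11100010 → 3-byte char #8 = E2 88 A5.
Offset 27: leading byte 0xF3 = 11110011 → 4-byte char #9 = F3 9E A2 B7.
Leading byte 0xF3 = 11110011 matches 11110xxx → 4-byte sequence.
Byte 1: 0xF3 = 11110011, payload 011 (3 bits).
Byte 2: 0x9E = 10011110 (10xxxxxx ✓), payload 011110.
Byte 3: 0xA2 = 10100010 (10xxxxxx ✓), payload 100010.
Byte 4: 0xB7 = 10110111 (10xxxxxx ✓), payload 110111.
Concatenate: 011011110100010110111 = 0xDE8B7 (21 bits → U+DE8B7).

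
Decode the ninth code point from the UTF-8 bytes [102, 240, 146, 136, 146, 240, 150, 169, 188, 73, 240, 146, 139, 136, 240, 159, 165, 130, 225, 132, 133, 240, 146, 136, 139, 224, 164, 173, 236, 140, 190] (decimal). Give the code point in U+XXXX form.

U+092D

Offset 0: leading byte 0x66 = 01100110 → 1-byte char #1 = 66.
Offset 1: leading byte 0xF0 = 11110000 → 4-byte char #2 = F0 92 88 92.
Offset 5: leading byte 0xF0 = 11110000 → 4-byte char #3 = F0 96 A9 BC.
Offset 9: leading byte 0x49 = 01001001 → 1-byte char #4 = 49.
Offset 10: leading byte 0xF0 = 11110000 → 4-byte char #5 = F0 92 8B 88.
Offset 14: leading byte 0xF0 = 11110000 → 4-byte char #6 = F0 9F A5 82.
Offset 18: leading byte 0xE1 = 11100001 → 3-byte char #7 = E1 84 85.
Offset 21: leading byte 0xF0 = 11110000 → 4-byte char #8 = F0 92 88 8B.
Offset 25: leading byte 0xE0 = 11100000 → 3-byte char #9 = E0 A4 AD.
Leading byte 0xE0 = 11100000 matches 1110xxxx → 3-byte sequence.
Byte 1: 0xE0 = 11100000, payload 0000 (4 bits).
Byte 2: 0xA4 = 10100100 (10xxxxxx ✓), payload 100100.
Byte 3: 0xAD = 10101101 (10xxxxxx ✓), payload 101101.
Concatenate: 0000100100101101 = 0x92D (16 bits → U+092D).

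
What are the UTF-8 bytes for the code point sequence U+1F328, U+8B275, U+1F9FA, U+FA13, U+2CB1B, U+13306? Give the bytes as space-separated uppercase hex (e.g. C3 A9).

F0 9F 8C A8 F2 8B 89 B5 F0 9F A7 BA EF A8 93 F0 AC AC 9B F0 93 8C 86

U+1F328: 4-byte form → F0 9F 8C A8.
U+8B275: 4-byte form → F2 8B 89 B5.
U+1F9FA: 4-byte form → F0 9F A7 BA.
U+FA13: 3-byte form → EF A8 93.
U+2CB1B: 4-byte form → F0 AC AC 9B.
U+13306: 4-byte form → F0 93 8C 86.
Concatenated (23 bytes): F0 9F 8C A8 F2 8B 89 B5 F0 9F A7 BA EF A8 93 F0 AC AC 9B F0 93 8C 86.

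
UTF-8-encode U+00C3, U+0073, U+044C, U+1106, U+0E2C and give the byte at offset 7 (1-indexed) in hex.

1-indexed offset 7 is 0-indexed offset 6.
U+00C3 → 2-byte form C3 83 at offsets 0–1.
U+0073 → 1-byte form 73 at offsets 2–2.
U+044C → 2-byte form D1 8C at offsets 3–4.
U+1106 → 3-byte form E1 84 86 at offsets 5–7.
Offset 6 falls in char 4's range; it's byte 2 of E1 84 86 = 0x84.

0x84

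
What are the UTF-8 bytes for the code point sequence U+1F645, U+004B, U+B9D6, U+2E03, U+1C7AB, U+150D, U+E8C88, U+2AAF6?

F0 9F 99 85 4B EB A7 96 E2 B8 83 F0 9C 9E AB E1 94 8D F3 A8 B2 88 F0 AA AB B6

U+1F645: 4-byte form → F0 9F 99 85.
U+004B: 1-byte form → 4B.
U+B9D6: 3-byte form → EB A7 96.
U+2E03: 3-byte form → E2 B8 83.
U+1C7AB: 4-byte form → F0 9C 9E AB.
U+150D: 3-byte form → E1 94 8D.
U+E8C88: 4-byte form → F3 A8 B2 88.
U+2AAF6: 4-byte form → F0 AA AB B6.
Concatenated (26 bytes): F0 9F 99 85 4B EB A7 96 E2 B8 83 F0 9C 9E AB E1 94 8D F3 A8 B2 88 F0 AA AB B6.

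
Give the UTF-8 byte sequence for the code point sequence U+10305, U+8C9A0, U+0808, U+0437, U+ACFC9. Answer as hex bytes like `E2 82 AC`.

U+10305: 4-byte form → F0 90 8C 85.
U+8C9A0: 4-byte form → F2 8C A6 A0.
U+0808: 3-byte form → E0 A0 88.
U+0437: 2-byte form → D0 B7.
U+ACFC9: 4-byte form → F2 AC BF 89.
Concatenated (17 bytes): F0 90 8C 85 F2 8C A6 A0 E0 A0 88 D0 B7 F2 AC BF 89.

F0 90 8C 85 F2 8C A6 A0 E0 A0 88 D0 B7 F2 AC BF 89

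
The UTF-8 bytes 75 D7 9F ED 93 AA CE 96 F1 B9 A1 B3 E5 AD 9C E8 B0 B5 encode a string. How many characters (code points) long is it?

7

Byte at offset 0: 0x75 = 01110101 → 1-byte char (#1). Advance 1.
Byte at offset 1: 0xD7 = 11010111 → 2-byte char (#2). Advance 2.
Byte at offset 3: 0xED = 11101101 → 3-byte char (#3). Advance 3.
Byte at offset 6: 0xCE = 11001110 → 2-byte char (#4). Advance 2.
Byte at offset 8: 0xF1 = 11110001 → 4-byte char (#5). Advance 4.
Byte at offset 12: 0xE5 = 11100101 → 3-byte char (#6). Advance 3.
Byte at offset 15: 0xE8 = 11101000 → 3-byte char (#7). Advance 3.
Reached end at offset 18 after 7 code points.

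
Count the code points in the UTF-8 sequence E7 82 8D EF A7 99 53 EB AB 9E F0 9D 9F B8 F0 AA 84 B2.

Byte at offset 0: 0xE7 = 11100111 → 3-byte char (#1). Advance 3.
Byte at offset 3: 0xEF = 11101111 → 3-byte char (#2). Advance 3.
Byte at offset 6: 0x53 = 01010011 → 1-byte char (#3). Advance 1.
Byte at offset 7: 0xEB = 11101011 → 3-byte char (#4). Advance 3.
Byte at offset 10: 0xF0 = 11110000 → 4-byte char (#5). Advance 4.
Byte at offset 14: 0xF0 = 11110000 → 4-byte char (#6). Advance 4.
Reached end at offset 18 after 6 code points.

6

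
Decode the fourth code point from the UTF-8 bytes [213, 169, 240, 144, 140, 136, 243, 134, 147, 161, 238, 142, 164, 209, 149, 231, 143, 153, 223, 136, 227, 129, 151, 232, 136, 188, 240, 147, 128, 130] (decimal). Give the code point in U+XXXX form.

Offset 0: leading byte 0xD5 = 11010101 → 2-byte char #1 = D5 A9.
Offset 2: leading byte 0xF0 = 11110000 → 4-byte char #2 = F0 90 8C 88.
Offset 6: leading byte 0xF3 = 11110011 → 4-byte char #3 = F3 86 93 A1.
Offset 10: leading byte 0xEE = 11101110 → 3-byte char #4 = EE 8E A4.
Leading byte 0xEE = 11101110 matches 1110xxxx → 3-byte sequence.
Byte 1: 0xEE = 11101110, payload 1110 (4 bits).
Byte 2: 0x8E = 10001110 (10xxxxxx ✓), payload 001110.
Byte 3: 0xA4 = 10100100 (10xxxxxx ✓), payload 100100.
Concatenate: 1110001110100100 = 0xE3A4 (16 bits → U+E3A4).

U+E3A4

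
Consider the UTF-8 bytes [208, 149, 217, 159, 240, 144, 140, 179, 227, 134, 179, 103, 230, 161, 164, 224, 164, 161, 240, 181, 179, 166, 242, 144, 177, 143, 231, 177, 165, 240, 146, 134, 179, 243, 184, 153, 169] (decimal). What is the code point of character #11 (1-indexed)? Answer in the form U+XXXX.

Offset 0: leading byte 0xD0 = 11010000 → 2-byte char #1 = D0 95.
Offset 2: leading byte 0xD9 = 11011001 → 2-byte char #2 = D9 9F.
Offset 4: leading byte 0xF0 = 11110000 → 4-byte char #3 = F0 90 8C B3.
Offset 8: leading byte 0xE3 = 11100011 → 3-byte char #4 = E3 86 B3.
Offset 11: leading byte 0x67 = 01100111 → 1-byte char #5 = 67.
Offset 12: leading byte 0xE6 = 11100110 → 3-byte char #6 = E6 A1 A4.
Offset 15: leading byte 0xE0 = 11100000 → 3-byte char #7 = E0 A4 A1.
Offset 18: leading byte 0xF0 = 11110000 → 4-byte char #8 = F0 B5 B3 A6.
Offset 22: leading byte 0xF2 = 11110010 → 4-byte char #9 = F2 90 B1 8F.
Offset 26: leading byte 0xE7 = 11100111 → 3-byte char #10 = E7 B1 A5.
Offset 29: leading byte 0xF0 = 11110000 → 4-byte char #11 = F0 92 86 B3.
Leading byte 0xF0 = 11110000 matches 11110xxx → 4-byte sequence.
Byte 1: 0xF0 = 11110000, payload 000 (3 bits).
Byte 2: 0x92 = 10010010 (10xxxxxx ✓), payload 010010.
Byte 3: 0x86 = 10000110 (10xxxxxx ✓), payload 000110.
Byte 4: 0xB3 = 10110011 (10xxxxxx ✓), payload 110011.
Concatenate: 000010010000110110011 = 0x121B3 (21 bits → U+121B3).

U+121B3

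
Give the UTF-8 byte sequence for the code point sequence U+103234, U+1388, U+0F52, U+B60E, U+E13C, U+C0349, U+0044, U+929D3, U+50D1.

U+103234: 4-byte form → F4 83 88 B4.
U+1388: 3-byte form → E1 8E 88.
U+0F52: 3-byte form → E0 BD 92.
U+B60E: 3-byte form → EB 98 8E.
U+E13C: 3-byte form → EE 84 BC.
U+C0349: 4-byte form → F3 80 8D 89.
U+0044: 1-byte form → 44.
U+929D3: 4-byte form → F2 92 A7 93.
U+50D1: 3-byte form → E5 83 91.
Concatenated (28 bytes): F4 83 88 B4 E1 8E 88 E0 BD 92 EB 98 8E EE 84 BC F3 80 8D 89 44 F2 92 A7 93 E5 83 91.

F4 83 88 B4 E1 8E 88 E0 BD 92 EB 98 8E EE 84 BC F3 80 8D 89 44 F2 92 A7 93 E5 83 91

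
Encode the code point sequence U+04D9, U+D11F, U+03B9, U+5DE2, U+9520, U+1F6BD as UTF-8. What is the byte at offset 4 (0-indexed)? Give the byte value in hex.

U+04D9 → 2-byte form D3 99 at offsets 0–1.
U+D11F → 3-byte form ED 84 9F at offsets 2–4.
Offset 4 falls in char 2's range; it's byte 3 of ED 84 9F = 0x9F.

0x9F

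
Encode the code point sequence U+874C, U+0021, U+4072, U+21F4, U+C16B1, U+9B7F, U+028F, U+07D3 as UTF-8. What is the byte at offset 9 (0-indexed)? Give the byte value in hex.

0xB4

U+874C → 3-byte form E8 9D 8C at offsets 0–2.
U+0021 → 1-byte form 21 at offsets 3–3.
U+4072 → 3-byte form E4 81 B2 at offsets 4–6.
U+21F4 → 3-byte form E2 87 B4 at offsets 7–9.
Offset 9 falls in char 4's range; it's byte 3 of E2 87 B4 = 0xB4.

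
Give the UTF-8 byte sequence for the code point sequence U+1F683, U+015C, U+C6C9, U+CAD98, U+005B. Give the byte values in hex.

U+1F683: 4-byte form → F0 9F 9A 83.
U+015C: 2-byte form → C5 9C.
U+C6C9: 3-byte form → EC 9B 89.
U+CAD98: 4-byte form → F3 8A B6 98.
U+005B: 1-byte form → 5B.
Concatenated (14 bytes): F0 9F 9A 83 C5 9C EC 9B 89 F3 8A B6 98 5B.

F0 9F 9A 83 C5 9C EC 9B 89 F3 8A B6 98 5B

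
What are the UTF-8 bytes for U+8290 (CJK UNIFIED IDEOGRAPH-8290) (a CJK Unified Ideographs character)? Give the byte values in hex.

U+8290 = 0x8290 = 33424 decimal. In range U+0800–U+FFFF → 3-byte form: 1110xxxx 10xxxxxx 10xxxxxx.
Binary (16 bits): 1000001010010000.
Split 4+6+6: 1000 | 001010 | 010000.
Byte 1: 11101000 = 0xE8.
Byte 2: 10001010 = 0x8A.
Byte 3: 10010000 = 0x90.

E8 8A 90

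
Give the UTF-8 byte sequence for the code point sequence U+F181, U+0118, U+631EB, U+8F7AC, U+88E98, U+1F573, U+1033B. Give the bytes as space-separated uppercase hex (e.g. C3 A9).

U+F181: 3-byte form → EF 86 81.
U+0118: 2-byte form → C4 98.
U+631EB: 4-byte form → F1 A3 87 AB.
U+8F7AC: 4-byte form → F2 8F 9E AC.
U+88E98: 4-byte form → F2 88 BA 98.
U+1F573: 4-byte form → F0 9F 95 B3.
U+1033B: 4-byte form → F0 90 8C BB.
Concatenated (25 bytes): EF 86 81 C4 98 F1 A3 87 AB F2 8F 9E AC F2 88 BA 98 F0 9F 95 B3 F0 90 8C BB.

EF 86 81 C4 98 F1 A3 87 AB F2 8F 9E AC F2 88 BA 98 F0 9F 95 B3 F0 90 8C BB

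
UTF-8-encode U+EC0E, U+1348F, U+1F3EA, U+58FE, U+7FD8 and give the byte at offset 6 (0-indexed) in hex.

U+EC0E → 3-byte form EE B0 8E at offsets 0–2.
U+1348F → 4-byte form F0 93 92 8F at offsets 3–6.
Offset 6 falls in char 2's range; it's byte 4 of F0 93 92 8F = 0x8F.

0x8F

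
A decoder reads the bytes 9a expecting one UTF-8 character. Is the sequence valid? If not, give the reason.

invalid (continuation byte with no leading byte)

Byte 0x9A = 10011010 has the form 10xxxxxx — a continuation byte — but there is no preceding leading byte.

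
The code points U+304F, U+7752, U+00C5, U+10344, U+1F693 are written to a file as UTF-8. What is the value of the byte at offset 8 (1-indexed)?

1-indexed offset 8 is 0-indexed offset 7.
U+304F → 3-byte form E3 81 8F at offsets 0–2.
U+7752 → 3-byte form E7 9D 92 at offsets 3–5.
U+00C5 → 2-byte form C3 85 at offsets 6–7.
Offset 7 falls in char 3's range; it's byte 2 of C3 85 = 0x85.

0x85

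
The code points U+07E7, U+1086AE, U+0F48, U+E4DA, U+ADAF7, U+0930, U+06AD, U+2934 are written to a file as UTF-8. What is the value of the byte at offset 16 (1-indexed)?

0xB7

1-indexed offset 16 is 0-indexed offset 15.
U+07E7 → 2-byte form DF A7 at offsets 0–1.
U+1086AE → 4-byte form F4 88 9A AE at offsets 2–5.
U+0F48 → 3-byte form E0 BD 88 at offsets 6–8.
U+E4DA → 3-byte form EE 93 9A at offsets 9–11.
U+ADAF7 → 4-byte form F2 AD AB B7 at offsets 12–15.
Offset 15 falls in char 5's range; it's byte 4 of F2 AD AB B7 = 0xB7.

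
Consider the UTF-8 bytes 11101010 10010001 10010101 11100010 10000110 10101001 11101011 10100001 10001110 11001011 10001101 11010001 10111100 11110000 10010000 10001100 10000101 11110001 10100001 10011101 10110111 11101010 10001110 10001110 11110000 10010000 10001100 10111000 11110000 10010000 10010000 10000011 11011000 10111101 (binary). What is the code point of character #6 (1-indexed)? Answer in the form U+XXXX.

U+10305

Offset 0: leading byte 0xEA = 11101010 → 3-byte char #1 = EA 91 95.
Offset 3: leading byte 0xE2 = 11100010 → 3-byte char #2 = E2 86 A9.
Offset 6: leading byte 0xEB = 11101011 → 3-byte char #3 = EB A1 8E.
Offset 9: leading byte 0xCB = 11001011 → 2-byte char #4 = CB 8D.
Offset 11: leading byte 0xD1 = 11010001 → 2-byte char #5 = D1 BC.
Offset 13: leading byte 0xF0 = 11110000 → 4-byte char #6 = F0 90 8C 85.
Leading byte 0xF0 = 11110000 matches 11110xxx → 4-byte sequence.
Byte 1: 0xF0 = 11110000, payload 000 (3 bits).
Byte 2: 0x90 = 10010000 (10xxxxxx ✓), payload 010000.
Byte 3: 0x8C = 10001100 (10xxxxxx ✓), payload 001100.
Byte 4: 0x85 = 10000101 (10xxxxxx ✓), payload 000101.
Concatenate: 000010000001100000101 = 0x10305 (21 bits → U+10305).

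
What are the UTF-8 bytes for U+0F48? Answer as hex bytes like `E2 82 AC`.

U+0F48 = 0xF48 = 3912 decimal. In range U+0800–U+FFFF → 3-byte form: 1110xxxx 10xxxxxx 10xxxxxx.
Binary (16 bits): 0000111101001000.
Split 4+6+6: 0000 | 111101 | 001000.
Byte 1: 11100000 = 0xE0.
Byte 2: 10111101 = 0xBD.
Byte 3: 10001000 = 0x88.

E0 BD 88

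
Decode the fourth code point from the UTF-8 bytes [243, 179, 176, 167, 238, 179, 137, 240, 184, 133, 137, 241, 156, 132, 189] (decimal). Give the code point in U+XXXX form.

U+5C13D

Offset 0: leading byte 0xF3 = 11110011 → 4-byte char #1 = F3 B3 B0 A7.
Offset 4: leading byte 0xEE = 11101110 → 3-byte char #2 = EE B3 89.
Offset 7: leading byte 0xF0 = 11110000 → 4-byte char #3 = F0 B8 85 89.
Offset 11: leading byte 0xF1 = 11110001 → 4-byte char #4 = F1 9C 84 BD.
Leading byte 0xF1 = 11110001 matches 11110xxx → 4-byte sequence.
Byte 1: 0xF1 = 11110001, payload 001 (3 bits).
Byte 2: 0x9C = 10011100 (10xxxxxx ✓), payload 011100.
Byte 3: 0x84 = 10000100 (10xxxxxx ✓), payload 000100.
Byte 4: 0xBD = 10111101 (10xxxxxx ✓), payload 111101.
Concatenate: 001011100000100111101 = 0x5C13D (21 bits → U+5C13D).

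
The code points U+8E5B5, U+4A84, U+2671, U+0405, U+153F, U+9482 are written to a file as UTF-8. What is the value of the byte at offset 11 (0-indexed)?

0x85

U+8E5B5 → 4-byte form F2 8E 96 B5 at offsets 0–3.
U+4A84 → 3-byte form E4 AA 84 at offsets 4–6.
U+2671 → 3-byte form E2 99 B1 at offsets 7–9.
U+0405 → 2-byte form D0 85 at offsets 10–11.
Offset 11 falls in char 4's range; it's byte 2 of D0 85 = 0x85.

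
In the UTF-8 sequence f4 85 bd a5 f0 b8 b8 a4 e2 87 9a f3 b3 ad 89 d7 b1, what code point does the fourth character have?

U+F3B49

Offset 0: leading byte 0xF4 = 11110100 → 4-byte char #1 = F4 85 BD A5.
Offset 4: leading byte 0xF0 = 11110000 → 4-byte char #2 = F0 B8 B8 A4.
Offset 8: leading byte 0xE2 = 11100010 → 3-byte char #3 = E2 87 9A.
Offset 11: leading byte 0xF3 = 11110011 → 4-byte char #4 = F3 B3 AD 89.
Leading byte 0xF3 = 11110011 matches 11110xxx → 4-byte sequence.
Byte 1: 0xF3 = 11110011, payload 011 (3 bits).
Byte 2: 0xB3 = 10110011 (10xxxxxx ✓), payload 110011.
Byte 3: 0xAD = 10101101 (10xxxxxx ✓), payload 101101.
Byte 4: 0x89 = 10001001 (10xxxxxx ✓), payload 001001.
Concatenate: 011110011101101001001 = 0xF3B49 (21 bits → U+F3B49).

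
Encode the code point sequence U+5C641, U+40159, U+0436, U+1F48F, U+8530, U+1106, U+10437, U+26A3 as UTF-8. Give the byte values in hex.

U+5C641: 4-byte form → F1 9C 99 81.
U+40159: 4-byte form → F1 80 85 99.
U+0436: 2-byte form → D0 B6.
U+1F48F: 4-byte form → F0 9F 92 8F.
U+8530: 3-byte form → E8 94 B0.
U+1106: 3-byte form → E1 84 86.
U+10437: 4-byte form → F0 90 90 B7.
U+26A3: 3-byte form → E2 9A A3.
Concatenated (27 bytes): F1 9C 99 81 F1 80 85 99 D0 B6 F0 9F 92 8F E8 94 B0 E1 84 86 F0 90 90 B7 E2 9A A3.

F1 9C 99 81 F1 80 85 99 D0 B6 F0 9F 92 8F E8 94 B0 E1 84 86 F0 90 90 B7 E2 9A A3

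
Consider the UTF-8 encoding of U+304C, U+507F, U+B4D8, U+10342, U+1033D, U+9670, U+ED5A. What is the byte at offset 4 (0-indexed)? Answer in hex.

U+304C → 3-byte form E3 81 8C at offsets 0–2.
U+507F → 3-byte form E5 81 BF at offsets 3–5.
Offset 4 falls in char 2's range; it's byte 2 of E5 81 BF = 0x81.

0x81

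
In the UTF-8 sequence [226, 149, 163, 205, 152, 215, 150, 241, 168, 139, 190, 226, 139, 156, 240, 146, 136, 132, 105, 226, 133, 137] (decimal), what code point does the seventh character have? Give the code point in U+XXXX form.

U+0069

Offset 0: leading byte 0xE2 = 11100010 → 3-byte char #1 = E2 95 A3.
Offset 3: leading byte 0xCD = 11001101 → 2-byte char #2 = CD 98.
Offset 5: leading byte 0xD7 = 11010111 → 2-byte char #3 = D7 96.
Offset 7: leading byte 0xF1 = 11110001 → 4-byte char #4 = F1 A8 8B BE.
Offset 11: leading byte 0xE2 = 11100010 → 3-byte char #5 = E2 8B 9C.
Offset 14: leading byte 0xF0 = 11110000 → 4-byte char #6 = F0 92 88 84.
Offset 18: leading byte 0x69 = 01101001 → 1-byte char #7 = 69.
Leading byte 0x69 = 01101001 matches 0xxxxxxx → 1-byte sequence.
Byte 1: 0x69 = 01101001, payload 1101001 (7 bits).
Concatenate: 1101001 = 0x69 (7 bits → U+0069).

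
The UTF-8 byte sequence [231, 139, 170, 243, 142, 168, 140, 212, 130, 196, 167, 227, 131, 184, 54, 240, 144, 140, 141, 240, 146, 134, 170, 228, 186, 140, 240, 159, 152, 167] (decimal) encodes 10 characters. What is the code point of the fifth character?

U+30F8

Offset 0: leading byte 0xE7 = 11100111 → 3-byte char #1 = E7 8B AA.
Offset 3: leading byte 0xF3 = 11110011 → 4-byte char #2 = F3 8E A8 8C.
Offset 7: leading byte 0xD4 = 11010100 → 2-byte char #3 = D4 82.
Offset 9: leading byte 0xC4 = 11000100 → 2-byte char #4 = C4 A7.
Offset 11: leading byte 0xE3 = 11100011 → 3-byte char #5 = E3 83 B8.
Leading byte 0xE3 = 11100011 matches 1110xxxx → 3-byte sequence.
Byte 1: 0xE3 = 11100011, payload 0011 (4 bits).
Byte 2: 0x83 = 10000011 (10xxxxxx ✓), payload 000011.
Byte 3: 0xB8 = 10111000 (10xxxxxx ✓), payload 111000.
Concatenate: 0011000011111000 = 0x30F8 (16 bits → U+30F8).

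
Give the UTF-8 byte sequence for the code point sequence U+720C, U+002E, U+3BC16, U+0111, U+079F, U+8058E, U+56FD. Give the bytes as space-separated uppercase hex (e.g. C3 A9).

U+720C: 3-byte form → E7 88 8C.
U+002E: 1-byte form → 2E.
U+3BC16: 4-byte form → F0 BB B0 96.
U+0111: 2-byte form → C4 91.
U+079F: 2-byte form → DE 9F.
U+8058E: 4-byte form → F2 80 96 8E.
U+56FD: 3-byte form → E5 9B BD.
Concatenated (19 bytes): E7 88 8C 2E F0 BB B0 96 C4 91 DE 9F F2 80 96 8E E5 9B BD.

E7 88 8C 2E F0 BB B0 96 C4 91 DE 9F F2 80 96 8E E5 9B BD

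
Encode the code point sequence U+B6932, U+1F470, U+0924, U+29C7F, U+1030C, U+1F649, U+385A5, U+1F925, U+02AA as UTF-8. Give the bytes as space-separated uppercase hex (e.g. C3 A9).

F2 B6 A4 B2 F0 9F 91 B0 E0 A4 A4 F0 A9 B1 BF F0 90 8C 8C F0 9F 99 89 F0 B8 96 A5 F0 9F A4 A5 CA AA

U+B6932: 4-byte form → F2 B6 A4 B2.
U+1F470: 4-byte form → F0 9F 91 B0.
U+0924: 3-byte form → E0 A4 A4.
U+29C7F: 4-byte form → F0 A9 B1 BF.
U+1030C: 4-byte form → F0 90 8C 8C.
U+1F649: 4-byte form → F0 9F 99 89.
U+385A5: 4-byte form → F0 B8 96 A5.
U+1F925: 4-byte form → F0 9F A4 A5.
U+02AA: 2-byte form → CA AA.
Concatenated (33 bytes): F2 B6 A4 B2 F0 9F 91 B0 E0 A4 A4 F0 A9 B1 BF F0 90 8C 8C F0 9F 99 89 F0 B8 96 A5 F0 9F A4 A5 CA AA.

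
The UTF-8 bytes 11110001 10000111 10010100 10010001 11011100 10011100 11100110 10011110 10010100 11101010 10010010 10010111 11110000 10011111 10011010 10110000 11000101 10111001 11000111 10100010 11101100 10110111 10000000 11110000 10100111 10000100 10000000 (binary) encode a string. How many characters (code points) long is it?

Byte at offset 0: 0xF1 = 11110001 → 4-byte char (#1). Advance 4.
Byte at offset 4: 0xDC = 11011100 → 2-byte char (#2). Advance 2.
Byte at offset 6: 0xE6 = 11100110 → 3-byte char (#3). Advance 3.
Byte at offset 9: 0xEA = 11101010 → 3-byte char (#4). Advance 3.
Byte at offset 12: 0xF0 = 11110000 → 4-byte char (#5). Advance 4.
Byte at offset 16: 0xC5 = 11000101 → 2-byte char (#6). Advance 2.
Byte at offset 18: 0xC7 = 11000111 → 2-byte char (#7). Advance 2.
Byte at offset 20: 0xEC = 11101100 → 3-byte char (#8). Advance 3.
Byte at offset 23: 0xF0 = 11110000 → 4-byte char (#9). Advance 4.
Reached end at offset 27 after 9 code points.

9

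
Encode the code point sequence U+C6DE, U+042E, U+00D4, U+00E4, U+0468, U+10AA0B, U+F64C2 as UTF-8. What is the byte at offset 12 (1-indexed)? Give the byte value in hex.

0xF4

1-indexed offset 12 is 0-indexed offset 11.
U+C6DE → 3-byte form EC 9B 9E at offsets 0–2.
U+042E → 2-byte form D0 AE at offsets 3–4.
U+00D4 → 2-byte form C3 94 at offsets 5–6.
U+00E4 → 2-byte form C3 A4 at offsets 7–8.
U+0468 → 2-byte form D1 A8 at offsets 9–10.
U+10AA0B → 4-byte form F4 8A A8 8B at offsets 11–14.
Offset 11 falls in char 6's range; it's byte 1 of F4 8A A8 8B = 0xF4.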